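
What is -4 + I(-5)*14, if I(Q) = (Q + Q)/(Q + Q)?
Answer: 10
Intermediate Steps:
I(Q) = 1 (I(Q) = (2*Q)/((2*Q)) = (2*Q)*(1/(2*Q)) = 1)
-4 + I(-5)*14 = -4 + 1*14 = -4 + 14 = 10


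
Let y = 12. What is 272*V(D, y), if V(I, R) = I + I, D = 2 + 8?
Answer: 5440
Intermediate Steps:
D = 10
V(I, R) = 2*I
272*V(D, y) = 272*(2*10) = 272*20 = 5440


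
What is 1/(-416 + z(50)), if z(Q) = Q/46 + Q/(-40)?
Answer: -92/38287 ≈ -0.0024029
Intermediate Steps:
z(Q) = -3*Q/920 (z(Q) = Q*(1/46) + Q*(-1/40) = Q/46 - Q/40 = -3*Q/920)
1/(-416 + z(50)) = 1/(-416 - 3/920*50) = 1/(-416 - 15/92) = 1/(-38287/92) = -92/38287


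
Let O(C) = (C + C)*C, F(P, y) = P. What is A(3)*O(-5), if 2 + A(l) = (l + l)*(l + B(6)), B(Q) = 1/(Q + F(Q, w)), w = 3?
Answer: 825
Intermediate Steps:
B(Q) = 1/(2*Q) (B(Q) = 1/(Q + Q) = 1/(2*Q))
O(C) = 2*C² (O(C) = (2*C)*C = 2*C²)
A(l) = -2 + 2*l*(1/12 + l) (A(l) = -2 + (l + l)*(l + (½)/6) = -2 + (2*l)*(l + (½)*(⅙)) = -2 + (2*l)*(l + 1/12) = -2 + (2*l)*(1/12 + l) = -2 + 2*l*(1/12 + l))
A(3)*O(-5) = (-2 + 2*3² + (⅙)*3)*(2*(-5)²) = (-2 + 2*9 + ½)*(2*25) = (-2 + 18 + ½)*50 = (33/2)*50 = 825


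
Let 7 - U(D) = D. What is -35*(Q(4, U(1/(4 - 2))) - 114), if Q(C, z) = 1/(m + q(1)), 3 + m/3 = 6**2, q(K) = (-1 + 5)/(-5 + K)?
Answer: 55855/14 ≈ 3989.6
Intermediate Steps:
q(K) = 4/(-5 + K)
U(D) = 7 - D
m = 99 (m = -9 + 3*6**2 = -9 + 3*36 = -9 + 108 = 99)
Q(C, z) = 1/98 (Q(C, z) = 1/(99 + 4/(-5 + 1)) = 1/(99 + 4/(-4)) = 1/(99 + 4*(-1/4)) = 1/(99 - 1) = 1/98)
-35*(Q(4, U(1/(4 - 2))) - 114) = -35*(1/98 - 114) = -35*(-11171/98) = 55855/14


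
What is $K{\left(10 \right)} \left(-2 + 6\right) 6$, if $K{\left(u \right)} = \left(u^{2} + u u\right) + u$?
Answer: $5040$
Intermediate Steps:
$K{\left(u \right)} = u + 2 u^{2}$ ($K{\left(u \right)} = \left(u^{2} + u^{2}\right) + u = 2 u^{2} + u = u + 2 u^{2}$)
$K{\left(10 \right)} \left(-2 + 6\right) 6 = 10 \left(1 + 2 \cdot 10\right) \left(-2 + 6\right) 6 = 10 \left(1 + 20\right) 4 \cdot 6 = 10 \cdot 21 \cdot 24 = 210 \cdot 24 = 5040$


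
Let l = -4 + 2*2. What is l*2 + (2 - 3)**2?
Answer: 1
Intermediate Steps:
l = 0 (l = -4 + 4 = 0)
l*2 + (2 - 3)**2 = 0*2 + (2 - 3)**2 = 0 + (-1)**2 = 0 + 1 = 1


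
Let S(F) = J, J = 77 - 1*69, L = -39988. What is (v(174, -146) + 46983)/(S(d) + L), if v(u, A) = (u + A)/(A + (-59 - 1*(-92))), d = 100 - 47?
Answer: -5309051/4517740 ≈ -1.1752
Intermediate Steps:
d = 53
J = 8 (J = 77 - 69 = 8)
v(u, A) = (A + u)/(33 + A) (v(u, A) = (A + u)/(A + (-59 + 92)) = (A + u)/(A + 33) = (A + u)/(33 + A))
S(F) = 8
(v(174, -146) + 46983)/(S(d) + L) = ((-146 + 174)/(33 - 146) + 46983)/(8 - 39988) = (28/(-113) + 46983)/(-39980) = (-1/113*28 + 46983)*(-1/39980) = (-28/113 + 46983)*(-1/39980) = (5309051/113)*(-1/39980) = -5309051/4517740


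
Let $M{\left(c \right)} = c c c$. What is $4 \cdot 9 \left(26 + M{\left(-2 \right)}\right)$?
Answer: $648$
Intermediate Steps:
$M{\left(c \right)} = c^{3}$ ($M{\left(c \right)} = c^{2} c = c^{3}$)
$4 \cdot 9 \left(26 + M{\left(-2 \right)}\right) = 4 \cdot 9 \left(26 + \left(-2\right)^{3}\right) = 36 \left(26 - 8\right) = 36 \cdot 18 = 648$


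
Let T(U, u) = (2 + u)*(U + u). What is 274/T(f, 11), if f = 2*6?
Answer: 274/299 ≈ 0.91639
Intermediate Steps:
f = 12
274/T(f, 11) = 274/(11² + 2*12 + 2*11 + 12*11) = 274/(121 + 24 + 22 + 132) = 274/299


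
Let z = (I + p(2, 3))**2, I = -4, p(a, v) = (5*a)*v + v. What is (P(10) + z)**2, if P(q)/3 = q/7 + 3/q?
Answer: 3508548289/4900 ≈ 7.1603e+5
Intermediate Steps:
p(a, v) = v + 5*a*v (p(a, v) = 5*a*v + v = v + 5*a*v)
z = 841 (z = (-4 + 3*(1 + 5*2))**2 = (-4 + 3*(1 + 10))**2 = (-4 + 3*11)**2 = (-4 + 33)**2 = 29**2 = 841)
P(q) = 9/q + 3*q/7 (P(q) = 3*(q/7 + 3/q) = 3*(3/q + q/7) = 9/q + 3*q/7)
(P(10) + z)**2 = ((9/10 + (3/7)*10) + 841)**2 = ((9*(1/10) + 30/7) + 841)**2 = ((9/10 + 30/7) + 841)**2 = (363/70 + 841)**2 = (59233/70)**2 = 3508548289/4900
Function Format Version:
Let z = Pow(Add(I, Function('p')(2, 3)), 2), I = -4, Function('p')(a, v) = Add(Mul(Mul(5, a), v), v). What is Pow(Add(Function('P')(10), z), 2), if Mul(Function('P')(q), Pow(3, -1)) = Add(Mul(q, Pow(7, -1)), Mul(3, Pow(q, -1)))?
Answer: Rational(3508548289, 4900) ≈ 7.1603e+5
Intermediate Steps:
Function('p')(a, v) = Add(v, Mul(5, a, v)) (Function('p')(a, v) = Add(Mul(5, a, v), v) = Add(v, Mul(5, a, v)))
z = 841 (z = Pow(Add(-4, Mul(3, Add(1, Mul(5, 2)))), 2) = Pow(Add(-4, Mul(3, Add(1, 10))), 2) = Pow(Add(-4, Mul(3, 11)), 2) = Pow(Add(-4, 33), 2) = Pow(29, 2) = 841)
Function('P')(q) = Add(Mul(9, Pow(q, -1)), Mul(Rational(3, 7), q)) (Function('P')(q) = Mul(3, Add(Mul(q, Pow(7, -1)), Mul(3, Pow(q, -1)))) = Mul(3, Add(Mul(q, Rational(1, 7)), Mul(3, Pow(q, -1)))) = Mul(3, Add(Mul(Rational(1, 7), q), Mul(3, Pow(q, -1)))) = Mul(3, Add(Mul(3, Pow(q, -1)), Mul(Rational(1, 7), q))) = Add(Mul(9, Pow(q, -1)), Mul(Rational(3, 7), q)))
Pow(Add(Function('P')(10), z), 2) = Pow(Add(Add(Mul(9, Pow(10, -1)), Mul(Rational(3, 7), 10)), 841), 2) = Pow(Add(Add(Mul(9, Rational(1, 10)), Rational(30, 7)), 841), 2) = Pow(Add(Add(Rational(9, 10), Rational(30, 7)), 841), 2) = Pow(Add(Rational(363, 70), 841), 2) = Pow(Rational(59233, 70), 2) = Rational(3508548289, 4900)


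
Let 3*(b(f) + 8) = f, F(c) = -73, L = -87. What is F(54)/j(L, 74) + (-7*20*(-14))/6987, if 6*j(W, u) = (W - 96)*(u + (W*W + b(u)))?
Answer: 2750429546/9793810653 ≈ 0.28083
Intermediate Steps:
b(f) = -8 + f/3
j(W, u) = (-96 + W)*(-8 + W**2 + 4*u/3)/6 (j(W, u) = ((W - 96)*(u + (W*W + (-8 + u/3))))/6 = ((-96 + W)*(u + (W**2 + (-8 + u/3))))/6 = ((-96 + W)*(u + (-8 + W**2 + u/3)))/6 = ((-96 + W)*(-8 + W**2 + 4*u/3))/6 = (-96 + W)*(-8 + W**2 + 4*u/3)/6)
F(54)/j(L, 74) + (-7*20*(-14))/6987 = -73/(128 - 16*(-87)**2 - 64/3*74 - 4/3*(-87) + (1/6)*(-87)**3 + (2/9)*(-87)*74) + (-7*20*(-14))/6987 = -73/(128 - 16*7569 - 4736/3 + 116 + (1/6)*(-658503) - 4292/3) - 140*(-14)*(1/6987) = -73/(128 - 121104 - 4736/3 + 116 - 219501/2 - 4292/3) + 1960*(1/6987) = -73/(-1401719/6) + 1960/6987 = -73*(-6/1401719) + 1960/6987 = 438/1401719 + 1960/6987 = 2750429546/9793810653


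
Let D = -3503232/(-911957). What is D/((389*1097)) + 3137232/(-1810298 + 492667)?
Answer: -174412474737399600/73253158318558073 ≈ -2.3810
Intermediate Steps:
D = 3503232/911957 (D = -3503232*(-1/911957) = 3503232/911957 ≈ 3.8414)
D/((389*1097)) + 3137232/(-1810298 + 492667) = 3503232/(911957*((389*1097))) + 3137232/(-1810298 + 492667) = (3503232/911957)/426733 + 3137232/(-1317631) = (3503232/911957)*(1/426733) + 3137232*(-1/1317631) = 3503232/389162146481 - 448176/188233 = -174412474737399600/73253158318558073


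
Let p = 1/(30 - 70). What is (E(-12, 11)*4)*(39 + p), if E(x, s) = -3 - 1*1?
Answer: -3118/5 ≈ -623.60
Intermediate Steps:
E(x, s) = -4 (E(x, s) = -3 - 1 = -4)
p = -1/40 (p = 1/(-40) = -1/40 ≈ -0.025000)
(E(-12, 11)*4)*(39 + p) = (-4*4)*(39 - 1/40) = -16*1559/40 = -3118/5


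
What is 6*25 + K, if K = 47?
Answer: 197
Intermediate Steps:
6*25 + K = 6*25 + 47 = 150 + 47 = 197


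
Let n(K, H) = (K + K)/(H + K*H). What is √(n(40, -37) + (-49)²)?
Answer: 3*√613919281/1517 ≈ 48.999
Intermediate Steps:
n(K, H) = 2*K/(H + H*K) (n(K, H) = (2*K)/(H + H*K) = 2*K/(H + H*K))
√(n(40, -37) + (-49)²) = √(2*40/(-37*(1 + 40)) + (-49)²) = √(2*40*(-1/37)/41 + 2401) = √(2*40*(-1/37)*(1/41) + 2401) = √(-80/1517 + 2401) = √(3642237/1517) = 3*√613919281/1517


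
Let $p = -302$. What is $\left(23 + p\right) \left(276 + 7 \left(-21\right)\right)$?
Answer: $-35991$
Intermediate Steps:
$\left(23 + p\right) \left(276 + 7 \left(-21\right)\right) = \left(23 - 302\right) \left(276 + 7 \left(-21\right)\right) = - 279 \left(276 - 147\right) = \left(-279\right) 129 = -35991$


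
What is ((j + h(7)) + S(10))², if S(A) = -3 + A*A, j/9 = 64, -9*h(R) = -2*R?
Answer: 36857041/81 ≈ 4.5503e+5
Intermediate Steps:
h(R) = 2*R/9 (h(R) = -(-2)*R/9 = 2*R/9)
j = 576 (j = 9*64 = 576)
S(A) = -3 + A²
((j + h(7)) + S(10))² = ((576 + (2/9)*7) + (-3 + 10²))² = ((576 + 14/9) + (-3 + 100))² = (5198/9 + 97)² = (6071/9)² = 36857041/81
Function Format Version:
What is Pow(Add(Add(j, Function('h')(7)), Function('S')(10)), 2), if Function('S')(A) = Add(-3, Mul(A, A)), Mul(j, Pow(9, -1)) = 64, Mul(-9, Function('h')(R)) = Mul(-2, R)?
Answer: Rational(36857041, 81) ≈ 4.5503e+5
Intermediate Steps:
Function('h')(R) = Mul(Rational(2, 9), R) (Function('h')(R) = Mul(Rational(-1, 9), Mul(-2, R)) = Mul(Rational(2, 9), R))
j = 576 (j = Mul(9, 64) = 576)
Function('S')(A) = Add(-3, Pow(A, 2))
Pow(Add(Add(j, Function('h')(7)), Function('S')(10)), 2) = Pow(Add(Add(576, Mul(Rational(2, 9), 7)), Add(-3, Pow(10, 2))), 2) = Pow(Add(Add(576, Rational(14, 9)), Add(-3, 100)), 2) = Pow(Add(Rational(5198, 9), 97), 2) = Pow(Rational(6071, 9), 2) = Rational(36857041, 81)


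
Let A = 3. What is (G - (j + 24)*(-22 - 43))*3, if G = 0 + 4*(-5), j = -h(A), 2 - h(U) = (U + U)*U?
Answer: 7740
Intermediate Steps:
h(U) = 2 - 2*U² (h(U) = 2 - (U + U)*U = 2 - 2*U*U = 2 - 2*U²)
j = 16 (j = -(2 - 2*3²) = -(2 - 2*9) = -(2 - 18) = -1*(-16) = 16)
G = -20 (G = 0 - 20 = -20)
(G - (j + 24)*(-22 - 43))*3 = (-20 - (16 + 24)*(-22 - 43))*3 = (-20 - 40*(-65))*3 = (-20 - 1*(-2600))*3 = (-20 + 2600)*3 = 2580*3 = 7740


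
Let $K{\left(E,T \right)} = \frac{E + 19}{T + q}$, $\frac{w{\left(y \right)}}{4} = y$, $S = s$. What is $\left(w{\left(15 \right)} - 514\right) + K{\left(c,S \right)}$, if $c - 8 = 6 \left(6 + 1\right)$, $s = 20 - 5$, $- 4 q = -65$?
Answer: $- \frac{56474}{125} \approx -451.79$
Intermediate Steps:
$q = \frac{65}{4}$ ($q = \left(- \frac{1}{4}\right) \left(-65\right) = \frac{65}{4} \approx 16.25$)
$s = 15$
$S = 15$
$w{\left(y \right)} = 4 y$
$c = 50$ ($c = 8 + 6 \left(6 + 1\right) = 8 + 6 \cdot 7 = 8 + 42 = 50$)
$K{\left(E,T \right)} = \frac{19 + E}{\frac{65}{4} + T}$ ($K{\left(E,T \right)} = \frac{E + 19}{T + \frac{65}{4}} = \frac{19 + E}{\frac{65}{4} + T}$)
$\left(w{\left(15 \right)} - 514\right) + K{\left(c,S \right)} = \left(4 \cdot 15 - 514\right) + \frac{4 \left(19 + 50\right)}{65 + 4 \cdot 15} = \left(60 - 514\right) + 4 \frac{1}{65 + 60} \cdot 69 = -454 + 4 \cdot \frac{1}{125} \cdot 69 = -454 + \frac{276}{125} = - \frac{56474}{125}$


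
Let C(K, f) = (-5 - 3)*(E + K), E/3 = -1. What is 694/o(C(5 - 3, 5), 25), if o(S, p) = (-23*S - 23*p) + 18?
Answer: -694/741 ≈ -0.93657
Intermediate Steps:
E = -3 (E = 3*(-1) = -3)
C(K, f) = 24 - 8*K (C(K, f) = (-5 - 3)*(-3 + K) = -8*(-3 + K) = 24 - 8*K)
o(S, p) = 18 - 23*S - 23*p
694/o(C(5 - 3, 5), 25) = 694/(18 - 23*(24 - 8*(5 - 3)) - 23*25) = 694/(18 - 23*(24 - 8*2) - 575) = 694/(18 - 23*(24 - 16) - 575) = 694/(18 - 23*8 - 575) = 694/(18 - 184 - 575) = 694/(-741) = 694*(-1/741) = -694/741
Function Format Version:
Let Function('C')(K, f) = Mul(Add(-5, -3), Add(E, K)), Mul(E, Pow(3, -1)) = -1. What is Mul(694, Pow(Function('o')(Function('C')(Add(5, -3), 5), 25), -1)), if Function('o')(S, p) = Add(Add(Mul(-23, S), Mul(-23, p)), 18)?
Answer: Rational(-694, 741) ≈ -0.93657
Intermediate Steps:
E = -3 (E = Mul(3, -1) = -3)
Function('C')(K, f) = Add(24, Mul(-8, K)) (Function('C')(K, f) = Mul(Add(-5, -3), Add(-3, K)) = Mul(-8, Add(-3, K)) = Add(24, Mul(-8, K)))
Function('o')(S, p) = Add(18, Mul(-23, S), Mul(-23, p))
Mul(694, Pow(Function('o')(Function('C')(Add(5, -3), 5), 25), -1)) = Mul(694, Pow(Add(18, Mul(-23, Add(24, Mul(-8, Add(5, -3)))), Mul(-23, 25)), -1)) = Mul(694, Pow(Add(18, Mul(-23, Add(24, Mul(-8, 2))), -575), -1)) = Mul(694, Pow(Add(18, Mul(-23, Add(24, -16)), -575), -1)) = Mul(694, Pow(Add(18, Mul(-23, 8), -575), -1)) = Mul(694, Pow(Add(18, -184, -575), -1)) = Mul(694, Pow(-741, -1)) = Mul(694, Rational(-1, 741)) = Rational(-694, 741)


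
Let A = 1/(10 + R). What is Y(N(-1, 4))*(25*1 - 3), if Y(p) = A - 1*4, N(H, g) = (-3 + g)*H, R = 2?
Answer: -517/6 ≈ -86.167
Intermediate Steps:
N(H, g) = H*(-3 + g)
A = 1/12 (A = 1/(10 + 2) = 1/12 ≈ 0.083333)
Y(p) = -47/12 (Y(p) = 1/12 - 1*4 = 1/12 - 4 = -47/12)
Y(N(-1, 4))*(25*1 - 3) = -47*(25*1 - 3)/12 = -47*(25 - 3)/12 = -47/12*22 = -517/6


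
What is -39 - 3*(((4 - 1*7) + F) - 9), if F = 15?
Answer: -48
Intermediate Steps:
-39 - 3*(((4 - 1*7) + F) - 9) = -39 - 3*(((4 - 1*7) + 15) - 9) = -39 - 3*(((4 - 7) + 15) - 9) = -39 - 3*((-3 + 15) - 9) = -39 - 3*(12 - 9) = -39 - 3*3 = -39 - 9 = -48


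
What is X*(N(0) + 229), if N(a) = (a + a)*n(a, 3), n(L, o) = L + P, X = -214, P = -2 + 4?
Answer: -49006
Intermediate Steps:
P = 2
n(L, o) = 2 + L (n(L, o) = L + 2 = 2 + L)
N(a) = 2*a*(2 + a) (N(a) = (a + a)*(2 + a) = (2*a)*(2 + a) = 2*a*(2 + a))
X*(N(0) + 229) = -214*(2*0*(2 + 0) + 229) = -214*(2*0*2 + 229) = -214*(0 + 229) = -214*229 = -49006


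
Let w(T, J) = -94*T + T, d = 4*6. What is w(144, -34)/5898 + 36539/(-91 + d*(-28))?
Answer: -37620853/750029 ≈ -50.159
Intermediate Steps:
d = 24
w(T, J) = -93*T
w(144, -34)/5898 + 36539/(-91 + d*(-28)) = -93*144/5898 + 36539/(-91 + 24*(-28)) = -13392*1/5898 + 36539/(-91 - 672) = -2232/983 + 36539/(-763) = -2232/983 + 36539*(-1/763) = -2232/983 - 36539/763 = -37620853/750029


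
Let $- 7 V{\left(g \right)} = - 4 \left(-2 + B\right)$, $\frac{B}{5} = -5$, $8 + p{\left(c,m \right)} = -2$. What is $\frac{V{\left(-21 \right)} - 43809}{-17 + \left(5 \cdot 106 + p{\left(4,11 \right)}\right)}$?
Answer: $- \frac{306771}{3521} \approx -87.126$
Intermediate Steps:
$p{\left(c,m \right)} = -10$ ($p{\left(c,m \right)} = -8 - 2 = -10$)
$B = -25$ ($B = 5 \left(-5\right) = -25$)
$V{\left(g \right)} = - \frac{108}{7}$ ($V{\left(g \right)} = - \frac{\left(-4\right) \left(-2 - 25\right)}{7} = - \frac{\left(-4\right) \left(-27\right)}{7} = \left(- \frac{1}{7}\right) 108 = - \frac{108}{7}$)
$\frac{V{\left(-21 \right)} - 43809}{-17 + \left(5 \cdot 106 + p{\left(4,11 \right)}\right)} = \frac{- \frac{108}{7} - 43809}{-17 + \left(5 \cdot 106 - 10\right)} = - \frac{306771}{7 \left(-17 + \left(530 - 10\right)\right)} = - \frac{306771}{7 \left(-17 + 520\right)} = - \frac{306771}{7 \cdot 503} = \left(- \frac{306771}{7}\right) \frac{1}{503} = - \frac{306771}{3521}$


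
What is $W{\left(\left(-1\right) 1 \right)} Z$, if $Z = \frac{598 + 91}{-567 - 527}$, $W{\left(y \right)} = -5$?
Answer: $\frac{3445}{1094} \approx 3.149$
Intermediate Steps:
$Z = - \frac{689}{1094}$ ($Z = \frac{689}{-1094} = 689 \left(- \frac{1}{1094}\right) = - \frac{689}{1094} \approx -0.6298$)
$W{\left(\left(-1\right) 1 \right)} Z = \left(-5\right) \left(- \frac{689}{1094}\right) = \frac{3445}{1094}$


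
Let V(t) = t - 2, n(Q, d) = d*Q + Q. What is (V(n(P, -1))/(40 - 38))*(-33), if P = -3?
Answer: 33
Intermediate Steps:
n(Q, d) = Q + Q*d (n(Q, d) = Q*d + Q = Q + Q*d)
V(t) = -2 + t
(V(n(P, -1))/(40 - 38))*(-33) = ((-2 - 3*(1 - 1))/(40 - 38))*(-33) = ((-2 - 3*0)/2)*(-33) = ((-2 + 0)*(1/2))*(-33) = -2*1/2*(-33) = -1*(-33) = 33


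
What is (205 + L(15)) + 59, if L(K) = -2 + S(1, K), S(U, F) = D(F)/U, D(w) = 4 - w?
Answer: 251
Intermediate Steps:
S(U, F) = (4 - F)/U
L(K) = 2 - K (L(K) = -2 + (4 - K)/1 = -2 + 1*(4 - K) = -2 + (4 - K) = 2 - K)
(205 + L(15)) + 59 = (205 + (2 - 1*15)) + 59 = (205 + (2 - 15)) + 59 = (205 - 13) + 59 = 192 + 59 = 251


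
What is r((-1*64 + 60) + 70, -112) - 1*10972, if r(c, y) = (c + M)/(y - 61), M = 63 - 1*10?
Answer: -1898275/173 ≈ -10973.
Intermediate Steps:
M = 53 (M = 63 - 10 = 53)
r(c, y) = (53 + c)/(-61 + y) (r(c, y) = (c + 53)/(y - 61) = (53 + c)/(-61 + y))
r((-1*64 + 60) + 70, -112) - 1*10972 = (53 + ((-1*64 + 60) + 70))/(-61 - 112) - 1*10972 = (53 + ((-64 + 60) + 70))/(-173) - 10972 = -(53 + (-4 + 70))/173 - 10972 = -(53 + 66)/173 - 10972 = -1/173*119 - 10972 = -119/173 - 10972 = -1898275/173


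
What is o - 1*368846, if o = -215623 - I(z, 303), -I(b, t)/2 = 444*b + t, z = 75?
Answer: -517263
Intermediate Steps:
I(b, t) = -888*b - 2*t (I(b, t) = -2*(444*b + t) = -2*(t + 444*b) = -888*b - 2*t)
o = -148417 (o = -215623 - (-888*75 - 2*303) = -215623 - (-66600 - 606) = -215623 - 1*(-67206) = -215623 + 67206 = -148417)
o - 1*368846 = -148417 - 1*368846 = -148417 - 368846 = -517263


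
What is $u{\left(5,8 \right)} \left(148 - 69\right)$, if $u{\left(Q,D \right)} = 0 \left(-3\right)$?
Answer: $0$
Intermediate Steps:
$u{\left(Q,D \right)} = 0$
$u{\left(5,8 \right)} \left(148 - 69\right) = 0 \left(148 - 69\right) = 0 \cdot 79 = 0$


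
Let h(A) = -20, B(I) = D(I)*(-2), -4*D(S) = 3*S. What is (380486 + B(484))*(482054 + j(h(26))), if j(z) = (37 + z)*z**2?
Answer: 186357011048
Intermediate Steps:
D(S) = -3*S/4
B(I) = 3*I/2 (B(I) = -3*I/4*(-2) = 3*I/2)
j(z) = z**2*(37 + z)
(380486 + B(484))*(482054 + j(h(26))) = (380486 + (3/2)*484)*(482054 + (-20)**2*(37 - 20)) = (380486 + 726)*(482054 + 400*17) = 381212*(482054 + 6800) = 381212*488854 = 186357011048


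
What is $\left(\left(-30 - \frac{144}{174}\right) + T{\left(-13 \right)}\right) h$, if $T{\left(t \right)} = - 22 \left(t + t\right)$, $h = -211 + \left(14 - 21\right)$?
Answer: $- \frac{3421292}{29} \approx -1.1798 \cdot 10^{5}$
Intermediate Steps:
$h = -218$ ($h = -211 - 7 = -218$)
$T{\left(t \right)} = - 44 t$ ($T{\left(t \right)} = - 22 \cdot 2 t = - 44 t$)
$\left(\left(-30 - \frac{144}{174}\right) + T{\left(-13 \right)}\right) h = \left(\left(-30 - \frac{144}{174}\right) - -572\right) \left(-218\right) = \left(\left(-30 - 144 \cdot \frac{1}{174}\right) + 572\right) \left(-218\right) = \left(\left(-30 - \frac{24}{29}\right) + 572\right) \left(-218\right) = \left(- \frac{894}{29} + 572\right) \left(-218\right) = \frac{15694}{29} \left(-218\right) = - \frac{3421292}{29}$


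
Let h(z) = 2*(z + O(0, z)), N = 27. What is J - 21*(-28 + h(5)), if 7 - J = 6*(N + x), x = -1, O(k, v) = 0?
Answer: 229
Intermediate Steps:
h(z) = 2*z (h(z) = 2*(z + 0) = 2*z)
J = -149 (J = 7 - 6*(27 - 1) = 7 - 6*26 = 7 - 1*156 = 7 - 156 = -149)
J - 21*(-28 + h(5)) = -149 - 21*(-28 + 2*5) = -149 - 21*(-28 + 10) = -149 - 21*(-18) = -149 + 378 = 229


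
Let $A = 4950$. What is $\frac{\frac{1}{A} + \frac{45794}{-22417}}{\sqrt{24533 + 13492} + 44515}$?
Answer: $- \frac{226657883}{4961207146500} \approx -4.5686 \cdot 10^{-5}$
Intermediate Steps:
$\frac{\frac{1}{A} + \frac{45794}{-22417}}{\sqrt{24533 + 13492} + 44515} = \frac{\frac{1}{4950} + \frac{45794}{-22417}}{\sqrt{24533 + 13492} + 44515} = \frac{\frac{1}{4950} + 45794 \left(- \frac{1}{22417}\right)}{\sqrt{38025} + 44515} = \frac{\frac{1}{4950} - \frac{45794}{22417}}{195 + 44515} = - \frac{226657883}{110964150 \cdot 44710} = \left(- \frac{226657883}{110964150}\right) \frac{1}{44710} = - \frac{226657883}{4961207146500}$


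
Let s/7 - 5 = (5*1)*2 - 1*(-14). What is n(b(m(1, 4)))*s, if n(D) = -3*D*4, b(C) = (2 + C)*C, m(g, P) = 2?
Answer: -19488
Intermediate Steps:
b(C) = C*(2 + C)
n(D) = -12*D
s = 203 (s = 35 + 7*((5*1)*2 - 1*(-14)) = 35 + 7*(5*2 + 14) = 35 + 7*(10 + 14) = 35 + 7*24 = 35 + 168 = 203)
n(b(m(1, 4)))*s = -24*(2 + 2)*203 = -24*4*203 = -12*8*203 = -96*203 = -19488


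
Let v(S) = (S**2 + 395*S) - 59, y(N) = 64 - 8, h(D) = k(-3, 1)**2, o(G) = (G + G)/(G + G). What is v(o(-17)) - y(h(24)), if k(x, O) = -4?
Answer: 281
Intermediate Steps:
o(G) = 1 (o(G) = (2*G)/((2*G)) = (2*G)*(1/(2*G)) = 1)
h(D) = 16 (h(D) = (-4)**2 = 16)
y(N) = 56
v(S) = -59 + S**2 + 395*S
v(o(-17)) - y(h(24)) = (-59 + 1**2 + 395*1) - 1*56 = (-59 + 1 + 395) - 56 = 337 - 56 = 281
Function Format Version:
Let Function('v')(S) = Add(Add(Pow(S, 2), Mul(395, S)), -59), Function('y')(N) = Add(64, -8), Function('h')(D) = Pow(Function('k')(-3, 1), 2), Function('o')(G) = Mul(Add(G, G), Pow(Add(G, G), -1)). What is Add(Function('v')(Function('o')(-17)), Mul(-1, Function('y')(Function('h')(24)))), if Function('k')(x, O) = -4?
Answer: 281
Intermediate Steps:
Function('o')(G) = 1 (Function('o')(G) = Mul(Mul(2, G), Pow(Mul(2, G), -1)) = Mul(Mul(2, G), Mul(Rational(1, 2), Pow(G, -1))) = 1)
Function('h')(D) = 16 (Function('h')(D) = Pow(-4, 2) = 16)
Function('y')(N) = 56
Function('v')(S) = Add(-59, Pow(S, 2), Mul(395, S))
Add(Function('v')(Function('o')(-17)), Mul(-1, Function('y')(Function('h')(24)))) = Add(Add(-59, Pow(1, 2), Mul(395, 1)), Mul(-1, 56)) = Add(Add(-59, 1, 395), -56) = Add(337, -56) = 281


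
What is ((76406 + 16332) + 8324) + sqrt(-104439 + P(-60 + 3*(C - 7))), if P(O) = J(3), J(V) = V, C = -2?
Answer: 101062 + 6*I*sqrt(2901) ≈ 1.0106e+5 + 323.17*I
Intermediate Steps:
P(O) = 3
((76406 + 16332) + 8324) + sqrt(-104439 + P(-60 + 3*(C - 7))) = ((76406 + 16332) + 8324) + sqrt(-104439 + 3) = (92738 + 8324) + sqrt(-104436) = 101062 + 6*I*sqrt(2901)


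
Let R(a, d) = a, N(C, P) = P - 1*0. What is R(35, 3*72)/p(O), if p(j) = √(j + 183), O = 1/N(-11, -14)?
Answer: 35*√35854/2561 ≈ 2.5878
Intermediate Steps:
N(C, P) = P (N(C, P) = P + 0 = P)
O = -1/14 (O = 1/(-14) = -1/14 ≈ -0.071429)
p(j) = √(183 + j)
R(35, 3*72)/p(O) = 35/(√(183 - 1/14)) = 35/(√(2561/14)) = 35/((√35854/14)) = 35*(√35854/2561) = 35*√35854/2561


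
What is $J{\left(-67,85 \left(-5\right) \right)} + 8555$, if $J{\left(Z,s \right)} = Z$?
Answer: $8488$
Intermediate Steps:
$J{\left(-67,85 \left(-5\right) \right)} + 8555 = -67 + 8555 = 8488$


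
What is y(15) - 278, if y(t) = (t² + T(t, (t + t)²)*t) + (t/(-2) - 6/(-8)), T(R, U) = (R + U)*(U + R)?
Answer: 50233261/4 ≈ 1.2558e+7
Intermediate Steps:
T(R, U) = (R + U)² (T(R, U) = (R + U)*(R + U) = (R + U)²)
y(t) = ¾ + t² - t/2 + t*(t + 4*t²)² (y(t) = (t² + (t + (t + t)²)²*t) + (t/(-2) - 6/(-8)) = (t² + (t + (2*t)²)²*t) + (t*(-½) - 6*(-⅛)) = (t² + (t + 4*t²)²*t) + (-t/2 + ¾) = (t² + t*(t + 4*t²)²) + (¾ - t/2) = ¾ + t² - t/2 + t*(t + 4*t²)²)
y(15) - 278 = (¾ + 15² - ½*15 + 15³*(1 + 4*15)²) - 278 = (¾ + 225 - 15/2 + 3375*(1 + 60)²) - 278 = (¾ + 225 - 15/2 + 3375*61²) - 278 = (¾ + 225 - 15/2 + 3375*3721) - 278 = (¾ + 225 - 15/2 + 12558375) - 278 = 50234373/4 - 278 = 50233261/4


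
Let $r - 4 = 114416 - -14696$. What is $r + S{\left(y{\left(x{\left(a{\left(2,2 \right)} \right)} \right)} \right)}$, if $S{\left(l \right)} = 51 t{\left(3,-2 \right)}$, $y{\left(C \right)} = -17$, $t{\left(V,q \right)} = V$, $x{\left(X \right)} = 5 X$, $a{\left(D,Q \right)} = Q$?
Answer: $129269$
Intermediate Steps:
$S{\left(l \right)} = 153$ ($S{\left(l \right)} = 51 \cdot 3 = 153$)
$r = 129116$ ($r = 4 + \left(114416 - -14696\right) = 4 + \left(114416 + 14696\right) = 4 + 129112 = 129116$)
$r + S{\left(y{\left(x{\left(a{\left(2,2 \right)} \right)} \right)} \right)} = 129116 + 153 = 129269$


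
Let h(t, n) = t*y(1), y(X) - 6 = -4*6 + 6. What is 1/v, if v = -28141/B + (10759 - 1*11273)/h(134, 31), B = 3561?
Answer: -318116/2412243 ≈ -0.13188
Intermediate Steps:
y(X) = -12 (y(X) = 6 + (-4*6 + 6) = 6 + (-24 + 6) = 6 - 18 = -12)
h(t, n) = -12*t (h(t, n) = t*(-12) = -12*t)
v = -2412243/318116 (v = -28141/3561 + (10759 - 1*11273)/((-12*134)) = -28141*1/3561 + (10759 - 11273)/(-1608) = -28141/3561 - 514*(-1/1608) = -28141/3561 + 257/804 = -2412243/318116 ≈ -7.5829)
1/v = 1/(-2412243/318116) = -318116/2412243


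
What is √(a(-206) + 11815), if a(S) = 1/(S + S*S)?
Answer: √21070550855730/42230 ≈ 108.70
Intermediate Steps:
a(S) = 1/(S + S²)
√(a(-206) + 11815) = √(1/((-206)*(1 - 206)) + 11815) = √(-1/206/(-205) + 11815) = √(-1/206*(-1/205) + 11815) = √(1/42230 + 11815) = √(498947451/42230) = √21070550855730/42230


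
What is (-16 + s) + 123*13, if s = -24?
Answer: 1559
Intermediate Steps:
(-16 + s) + 123*13 = (-16 - 24) + 123*13 = -40 + 1599 = 1559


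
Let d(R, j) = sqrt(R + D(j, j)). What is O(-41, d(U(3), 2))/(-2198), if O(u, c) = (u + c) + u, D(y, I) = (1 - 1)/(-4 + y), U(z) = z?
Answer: 41/1099 - sqrt(3)/2198 ≈ 0.036519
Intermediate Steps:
D(y, I) = 0 (D(y, I) = 0/(-4 + y) = 0)
d(R, j) = sqrt(R) (d(R, j) = sqrt(R + 0) = sqrt(R))
O(u, c) = c + 2*u (O(u, c) = (c + u) + u = c + 2*u)
O(-41, d(U(3), 2))/(-2198) = (sqrt(3) + 2*(-41))/(-2198) = (sqrt(3) - 82)*(-1/2198) = (-82 + sqrt(3))*(-1/2198) = 41/1099 - sqrt(3)/2198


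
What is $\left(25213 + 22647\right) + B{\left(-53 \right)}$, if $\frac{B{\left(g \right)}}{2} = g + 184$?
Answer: $48122$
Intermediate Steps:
$B{\left(g \right)} = 368 + 2 g$ ($B{\left(g \right)} = 2 \left(g + 184\right) = 2 \left(184 + g\right) = 368 + 2 g$)
$\left(25213 + 22647\right) + B{\left(-53 \right)} = \left(25213 + 22647\right) + \left(368 + 2 \left(-53\right)\right) = 47860 + \left(368 - 106\right) = 47860 + 262 = 48122$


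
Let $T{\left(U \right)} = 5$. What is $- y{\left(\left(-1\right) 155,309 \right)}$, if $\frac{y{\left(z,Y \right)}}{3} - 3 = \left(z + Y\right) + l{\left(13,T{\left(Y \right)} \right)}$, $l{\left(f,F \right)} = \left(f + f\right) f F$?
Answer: $-5541$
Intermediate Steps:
$l{\left(f,F \right)} = 2 F f^{2}$ ($l{\left(f,F \right)} = 2 f F f = 2 F f^{2}$)
$y{\left(z,Y \right)} = 5079 + 3 Y + 3 z$ ($y{\left(z,Y \right)} = 9 + 3 \left(\left(z + Y\right) + 2 \cdot 5 \cdot 13^{2}\right) = 9 + 3 \left(\left(Y + z\right) + 2 \cdot 5 \cdot 169\right) = 9 + 3 \left(\left(Y + z\right) + 1690\right) = 9 + 3 \left(1690 + Y + z\right) = 9 + \left(5070 + 3 Y + 3 z\right) = 5079 + 3 Y + 3 z$)
$- y{\left(\left(-1\right) 155,309 \right)} = - (5079 + 3 \cdot 309 + 3 \left(\left(-1\right) 155\right)) = - (5079 + 927 + 3 \left(-155\right)) = - (5079 + 927 - 465) = \left(-1\right) 5541 = -5541$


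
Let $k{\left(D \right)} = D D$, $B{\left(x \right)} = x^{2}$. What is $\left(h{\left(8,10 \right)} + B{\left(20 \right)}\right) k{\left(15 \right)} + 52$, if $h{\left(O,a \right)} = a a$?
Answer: $112552$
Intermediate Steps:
$h{\left(O,a \right)} = a^{2}$
$k{\left(D \right)} = D^{2}$
$\left(h{\left(8,10 \right)} + B{\left(20 \right)}\right) k{\left(15 \right)} + 52 = \left(10^{2} + 20^{2}\right) 15^{2} + 52 = \left(100 + 400\right) 225 + 52 = 500 \cdot 225 + 52 = 112500 + 52 = 112552$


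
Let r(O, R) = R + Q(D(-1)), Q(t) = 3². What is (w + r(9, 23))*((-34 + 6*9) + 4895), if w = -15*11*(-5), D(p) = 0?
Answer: 4212155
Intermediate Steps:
Q(t) = 9
w = 825 (w = -165*(-5) = 825)
r(O, R) = 9 + R (r(O, R) = R + 9 = 9 + R)
(w + r(9, 23))*((-34 + 6*9) + 4895) = (825 + (9 + 23))*((-34 + 6*9) + 4895) = (825 + 32)*((-34 + 54) + 4895) = 857*(20 + 4895) = 857*4915 = 4212155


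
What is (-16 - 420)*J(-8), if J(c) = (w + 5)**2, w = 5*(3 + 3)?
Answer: -534100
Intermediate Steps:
w = 30 (w = 5*6 = 30)
J(c) = 1225 (J(c) = (30 + 5)**2 = 35**2 = 1225)
(-16 - 420)*J(-8) = (-16 - 420)*1225 = -436*1225 = -534100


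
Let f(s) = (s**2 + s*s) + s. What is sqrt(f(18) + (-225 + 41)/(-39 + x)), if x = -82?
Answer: sqrt(80770)/11 ≈ 25.836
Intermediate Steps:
f(s) = s + 2*s**2 (f(s) = (s**2 + s**2) + s = 2*s**2 + s = s + 2*s**2)
sqrt(f(18) + (-225 + 41)/(-39 + x)) = sqrt(18*(1 + 2*18) + (-225 + 41)/(-39 - 82)) = sqrt(18*(1 + 36) - 184/(-121)) = sqrt(18*37 - 184*(-1/121)) = sqrt(666 + 184/121) = sqrt(80770/121) = sqrt(80770)/11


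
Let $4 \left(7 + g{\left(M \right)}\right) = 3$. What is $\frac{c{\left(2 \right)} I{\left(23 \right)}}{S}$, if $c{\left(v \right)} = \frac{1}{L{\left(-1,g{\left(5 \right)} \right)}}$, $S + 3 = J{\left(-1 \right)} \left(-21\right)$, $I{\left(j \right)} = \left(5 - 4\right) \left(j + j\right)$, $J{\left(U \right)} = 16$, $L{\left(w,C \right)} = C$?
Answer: $\frac{184}{8475} \approx 0.021711$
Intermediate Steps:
$g{\left(M \right)} = - \frac{25}{4}$ ($g{\left(M \right)} = -7 + \frac{1}{4} \cdot 3 = -7 + \frac{3}{4} = - \frac{25}{4}$)
$I{\left(j \right)} = 2 j$ ($I{\left(j \right)} = 1 \cdot 2 j = 2 j$)
$S = -339$ ($S = -3 + 16 \left(-21\right) = -3 - 336 = -339$)
$c{\left(v \right)} = - \frac{4}{25}$ ($c{\left(v \right)} = \frac{1}{- \frac{25}{4}} = - \frac{4}{25}$)
$\frac{c{\left(2 \right)} I{\left(23 \right)}}{S} = \frac{\left(- \frac{4}{25}\right) 2 \cdot 23}{-339} = \left(- \frac{4}{25}\right) 46 \left(- \frac{1}{339}\right) = \left(- \frac{184}{25}\right) \left(- \frac{1}{339}\right) = \frac{184}{8475}$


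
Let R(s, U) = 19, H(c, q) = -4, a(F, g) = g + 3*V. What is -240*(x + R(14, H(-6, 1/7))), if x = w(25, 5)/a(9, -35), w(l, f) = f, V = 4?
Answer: -103680/23 ≈ -4507.8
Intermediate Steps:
a(F, g) = 12 + g (a(F, g) = g + 3*4 = g + 12 = 12 + g)
x = -5/23 (x = 5/(12 - 35) = 5/(-23) = 5*(-1/23) = -5/23 ≈ -0.21739)
-240*(x + R(14, H(-6, 1/7))) = -240*(-5/23 + 19) = -240*432/23 = -103680/23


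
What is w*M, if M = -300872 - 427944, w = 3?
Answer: -2186448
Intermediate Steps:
M = -728816
w*M = 3*(-728816) = -2186448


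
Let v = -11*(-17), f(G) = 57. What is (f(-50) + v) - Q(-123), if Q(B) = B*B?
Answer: -14885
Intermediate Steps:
v = 187
Q(B) = B²
(f(-50) + v) - Q(-123) = (57 + 187) - 1*(-123)² = 244 - 1*15129 = 244 - 15129 = -14885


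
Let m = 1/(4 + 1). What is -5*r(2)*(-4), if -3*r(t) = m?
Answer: -4/3 ≈ -1.3333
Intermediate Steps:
m = 1/5 ≈ 0.20000
r(t) = -1/15 (r(t) = -1/3*1/5 = -1/15)
-5*r(2)*(-4) = -5*(-1/15)*(-4) = (1/3)*(-4) = -4/3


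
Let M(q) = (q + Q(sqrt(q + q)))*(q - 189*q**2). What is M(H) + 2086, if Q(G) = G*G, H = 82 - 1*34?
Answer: -62696666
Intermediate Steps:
H = 48 (H = 82 - 34 = 48)
Q(G) = G**2
M(q) = 3*q*(q - 189*q**2) (M(q) = (q + (sqrt(q + q))**2)*(q - 189*q**2) = (q + (sqrt(2*q))**2)*(q - 189*q**2) = (q + (sqrt(2)*sqrt(q))**2)*(q - 189*q**2) = (q + 2*q)*(q - 189*q**2) = (3*q)*(q - 189*q**2) = 3*q*(q - 189*q**2))
M(H) + 2086 = 48**2*(3 - 567*48) + 2086 = 2304*(3 - 27216) + 2086 = 2304*(-27213) + 2086 = -62698752 + 2086 = -62696666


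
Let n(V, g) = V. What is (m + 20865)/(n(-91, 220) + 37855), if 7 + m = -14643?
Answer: 6215/37764 ≈ 0.16457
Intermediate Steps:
m = -14650 (m = -7 - 14643 = -14650)
(m + 20865)/(n(-91, 220) + 37855) = (-14650 + 20865)/(-91 + 37855) = 6215/37764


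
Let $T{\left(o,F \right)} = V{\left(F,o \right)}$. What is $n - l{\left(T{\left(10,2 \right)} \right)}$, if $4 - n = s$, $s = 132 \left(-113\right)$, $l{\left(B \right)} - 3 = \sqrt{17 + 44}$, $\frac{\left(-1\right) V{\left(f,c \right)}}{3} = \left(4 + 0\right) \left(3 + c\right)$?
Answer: $14917 - \sqrt{61} \approx 14909.0$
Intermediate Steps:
$V{\left(f,c \right)} = -36 - 12 c$ ($V{\left(f,c \right)} = - 3 \left(4 + 0\right) \left(3 + c\right) = - 3 \cdot 4 \left(3 + c\right) = - 3 \left(12 + 4 c\right) = -36 - 12 c$)
$T{\left(o,F \right)} = -36 - 12 o$
$l{\left(B \right)} = 3 + \sqrt{61}$ ($l{\left(B \right)} = 3 + \sqrt{17 + 44} = 3 + \sqrt{61}$)
$s = -14916$
$n = 14920$ ($n = 4 - -14916 = 4 + 14916 = 14920$)
$n - l{\left(T{\left(10,2 \right)} \right)} = 14920 - \left(3 + \sqrt{61}\right) = 14917 - \sqrt{61}$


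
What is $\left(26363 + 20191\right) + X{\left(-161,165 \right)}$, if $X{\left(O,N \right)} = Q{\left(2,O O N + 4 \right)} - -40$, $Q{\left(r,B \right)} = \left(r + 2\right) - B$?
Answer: $-4230371$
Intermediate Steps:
$Q{\left(r,B \right)} = 2 + r - B$ ($Q{\left(r,B \right)} = \left(2 + r\right) - B = 2 + r - B$)
$X{\left(O,N \right)} = 40 - N O^{2}$ ($X{\left(O,N \right)} = \left(2 + 2 - \left(O O N + 4\right)\right) - -40 = \left(2 + 2 - \left(O^{2} N + 4\right)\right) + 40 = \left(2 + 2 - \left(N O^{2} + 4\right)\right) + 40 = \left(2 + 2 - \left(4 + N O^{2}\right)\right) + 40 = - N O^{2} + 40 = 40 - N O^{2}$)
$\left(26363 + 20191\right) + X{\left(-161,165 \right)} = \left(26363 + 20191\right) + \left(40 - 165 \left(-161\right)^{2}\right) = 46554 + \left(40 - 165 \cdot 25921\right) = 46554 + \left(40 - 4276965\right) = 46554 - 4276925 = -4230371$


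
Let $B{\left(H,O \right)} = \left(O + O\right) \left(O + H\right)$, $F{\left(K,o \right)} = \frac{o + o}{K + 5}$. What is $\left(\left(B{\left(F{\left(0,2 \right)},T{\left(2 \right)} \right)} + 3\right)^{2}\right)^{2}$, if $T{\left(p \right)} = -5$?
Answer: $4100625$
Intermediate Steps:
$F{\left(K,o \right)} = \frac{2 o}{5 + K}$
$B{\left(H,O \right)} = 2 O \left(H + O\right)$
$\left(\left(B{\left(F{\left(0,2 \right)},T{\left(2 \right)} \right)} + 3\right)^{2}\right)^{2} = \left(\left(2 \left(-5\right) \left(2 \cdot 2 \frac{1}{5 + 0} - 5\right) + 3\right)^{2}\right)^{2} = \left(\left(2 \left(-5\right) \left(2 \cdot 2 \cdot \frac{1}{5} - 5\right) + 3\right)^{2}\right)^{2} = \left(\left(2 \left(-5\right) \left(\frac{4}{5} - 5\right) + 3\right)^{2}\right)^{2} = \left(\left(2 \left(-5\right) \left(- \frac{21}{5}\right) + 3\right)^{2}\right)^{2} = \left(\left(42 + 3\right)^{2}\right)^{2} = \left(45^{2}\right)^{2} = 2025^{2} = 4100625$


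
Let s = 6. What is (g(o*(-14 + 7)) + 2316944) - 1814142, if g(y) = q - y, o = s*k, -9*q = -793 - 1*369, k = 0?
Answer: 4526380/9 ≈ 5.0293e+5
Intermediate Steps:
q = 1162/9 (q = -(-793 - 1*369)/9 = -(-793 - 369)/9 = -⅑*(-1162) = 1162/9 ≈ 129.11)
o = 0 (o = 6*0 = 0)
g(y) = 1162/9 - y
(g(o*(-14 + 7)) + 2316944) - 1814142 = ((1162/9 - 0*(-14 + 7)) + 2316944) - 1814142 = ((1162/9 - 0*(-7)) + 2316944) - 1814142 = ((1162/9 - 1*0) + 2316944) - 1814142 = ((1162/9 + 0) + 2316944) - 1814142 = (1162/9 + 2316944) - 1814142 = 20853658/9 - 1814142 = 4526380/9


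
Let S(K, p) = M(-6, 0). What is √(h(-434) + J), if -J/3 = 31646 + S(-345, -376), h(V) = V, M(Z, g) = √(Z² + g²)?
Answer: I*√95390 ≈ 308.85*I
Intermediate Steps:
S(K, p) = 6 (S(K, p) = √((-6)² + 0²) = √(36 + 0) = √36 = 6)
J = -94956 (J = -3*(31646 + 6) = -3*31652 = -94956)
√(h(-434) + J) = √(-434 - 94956) = √(-95390) = I*√95390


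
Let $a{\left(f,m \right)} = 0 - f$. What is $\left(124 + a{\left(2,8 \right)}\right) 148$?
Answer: $18056$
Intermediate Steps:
$a{\left(f,m \right)} = - f$
$\left(124 + a{\left(2,8 \right)}\right) 148 = \left(124 - 2\right) 148 = 122 \cdot 148 = 18056$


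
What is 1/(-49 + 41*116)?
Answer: 1/4707 ≈ 0.00021245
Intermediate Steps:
1/(-49 + 41*116) = 1/(-49 + 4756) = 1/4707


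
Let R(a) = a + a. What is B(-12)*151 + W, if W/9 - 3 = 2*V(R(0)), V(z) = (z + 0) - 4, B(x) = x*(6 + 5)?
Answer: -19977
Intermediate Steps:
B(x) = 11*x (B(x) = x*11 = 11*x)
R(a) = 2*a
V(z) = -4 + z (V(z) = z - 4 = -4 + z)
W = -45 (W = 27 + 9*(2*(-4 + 2*0)) = 27 + 9*(2*(-4 + 0)) = 27 + 9*(2*(-4)) = 27 + 9*(-8) = 27 - 72 = -45)
B(-12)*151 + W = (11*(-12))*151 - 45 = -132*151 - 45 = -19932 - 45 = -19977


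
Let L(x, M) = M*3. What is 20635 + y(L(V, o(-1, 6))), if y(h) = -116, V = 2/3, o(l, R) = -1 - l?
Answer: 20519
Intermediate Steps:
V = ⅔ (V = 2*(⅓) = ⅔ ≈ 0.66667)
L(x, M) = 3*M
20635 + y(L(V, o(-1, 6))) = 20635 - 116 = 20519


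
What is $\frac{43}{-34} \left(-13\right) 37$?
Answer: $\frac{20683}{34} \approx 608.32$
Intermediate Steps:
$\frac{43}{-34} \left(-13\right) 37 = 43 \left(- \frac{1}{34}\right) \left(-13\right) 37 = \left(- \frac{43}{34}\right) \left(-13\right) 37 = \frac{559}{34} \cdot 37 = \frac{20683}{34}$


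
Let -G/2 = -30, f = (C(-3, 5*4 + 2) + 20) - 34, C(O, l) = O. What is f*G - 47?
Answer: -1067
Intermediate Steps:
f = -17 (f = (-3 + 20) - 34 = 17 - 34 = -17)
G = 60 (G = -2*(-30) = 60)
f*G - 47 = -17*60 - 47 = -1020 - 47 = -1067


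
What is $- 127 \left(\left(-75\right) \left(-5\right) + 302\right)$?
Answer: $-85979$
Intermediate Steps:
$- 127 \left(\left(-75\right) \left(-5\right) + 302\right) = - 127 \left(375 + 302\right) = \left(-127\right) 677 = -85979$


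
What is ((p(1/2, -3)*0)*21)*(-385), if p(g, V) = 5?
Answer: 0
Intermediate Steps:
((p(1/2, -3)*0)*21)*(-385) = ((5*0)*21)*(-385) = (0*21)*(-385) = 0*(-385) = 0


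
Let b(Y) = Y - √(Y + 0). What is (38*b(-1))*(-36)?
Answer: 1368 + 1368*I ≈ 1368.0 + 1368.0*I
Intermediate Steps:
b(Y) = Y - √Y
(38*b(-1))*(-36) = (38*(-1 - √(-1)))*(-36) = (38*(-1 - I))*(-36) = (-38 - 38*I)*(-36) = 1368 + 1368*I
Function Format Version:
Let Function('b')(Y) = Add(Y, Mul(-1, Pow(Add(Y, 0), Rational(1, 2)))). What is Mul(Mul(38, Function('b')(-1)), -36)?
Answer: Add(1368, Mul(1368, I)) ≈ Add(1368.0, Mul(1368.0, I))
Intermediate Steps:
Function('b')(Y) = Add(Y, Mul(-1, Pow(Y, Rational(1, 2))))
Mul(Mul(38, Function('b')(-1)), -36) = Mul(Mul(38, Add(-1, Mul(-1, Pow(-1, Rational(1, 2))))), -36) = Mul(Mul(38, Add(-1, Mul(-1, I))), -36) = Mul(Add(-38, Mul(-38, I)), -36) = Add(1368, Mul(1368, I))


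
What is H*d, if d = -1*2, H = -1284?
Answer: 2568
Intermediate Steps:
d = -2
H*d = -1284*(-2) = 2568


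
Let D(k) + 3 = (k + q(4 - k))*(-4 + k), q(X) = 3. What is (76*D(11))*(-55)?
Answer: -397100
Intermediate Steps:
D(k) = -3 + (-4 + k)*(3 + k) (D(k) = -3 + (k + 3)*(-4 + k) = -3 + (3 + k)*(-4 + k) = -3 + (-4 + k)*(3 + k))
(76*D(11))*(-55) = (76*(-15 + 11² - 1*11))*(-55) = (76*(-15 + 121 - 11))*(-55) = (76*95)*(-55) = 7220*(-55) = -397100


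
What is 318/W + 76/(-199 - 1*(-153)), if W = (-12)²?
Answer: 307/552 ≈ 0.55616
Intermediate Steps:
W = 144
318/W + 76/(-199 - 1*(-153)) = 318/144 + 76/(-199 - 1*(-153)) = 318*(1/144) + 76/(-199 + 153) = 53/24 + 76/(-46) = 53/24 + 76*(-1/46) = 53/24 - 38/23 = 307/552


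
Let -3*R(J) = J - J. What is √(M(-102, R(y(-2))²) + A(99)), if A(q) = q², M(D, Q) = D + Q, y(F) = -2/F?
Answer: √9699 ≈ 98.484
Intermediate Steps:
R(J) = 0 (R(J) = -(J - J)/3 = -⅓*0 = 0)
√(M(-102, R(y(-2))²) + A(99)) = √((-102 + 0²) + 99²) = √((-102 + 0) + 9801) = √(-102 + 9801) = √9699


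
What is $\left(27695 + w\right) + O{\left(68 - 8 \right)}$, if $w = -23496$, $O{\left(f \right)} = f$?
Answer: $4259$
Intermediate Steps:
$\left(27695 + w\right) + O{\left(68 - 8 \right)} = \left(27695 - 23496\right) + \left(68 - 8\right) = 4199 + 60 = 4259$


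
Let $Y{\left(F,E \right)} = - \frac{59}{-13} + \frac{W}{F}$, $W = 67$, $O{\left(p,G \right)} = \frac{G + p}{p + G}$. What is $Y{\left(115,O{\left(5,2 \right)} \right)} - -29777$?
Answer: $\frac{44524271}{1495} \approx 29782.0$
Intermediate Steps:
$O{\left(p,G \right)} = 1$ ($O{\left(p,G \right)} = \frac{G + p}{G + p} = 1$)
$Y{\left(F,E \right)} = \frac{59}{13} + \frac{67}{F}$ ($Y{\left(F,E \right)} = - \frac{59}{-13} + \frac{67}{F} = \left(-59\right) \left(- \frac{1}{13}\right) + \frac{67}{F} = \frac{59}{13} + \frac{67}{F}$)
$Y{\left(115,O{\left(5,2 \right)} \right)} - -29777 = \left(\frac{59}{13} + \frac{67}{115}\right) - -29777 = \left(\frac{59}{13} + 67 \cdot \frac{1}{115}\right) + 29777 = \left(\frac{59}{13} + \frac{67}{115}\right) + 29777 = \frac{7656}{1495} + 29777 = \frac{44524271}{1495}$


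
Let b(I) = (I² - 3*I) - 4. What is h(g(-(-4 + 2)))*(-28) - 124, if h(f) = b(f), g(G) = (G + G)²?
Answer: -5836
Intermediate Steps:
g(G) = 4*G² (g(G) = (2*G)² = 4*G²)
b(I) = -4 + I² - 3*I
h(f) = -4 + f² - 3*f
h(g(-(-4 + 2)))*(-28) - 124 = (-4 + (4*(-(-4 + 2))²)² - 12*(-(-4 + 2))²)*(-28) - 124 = (-4 + (4*(-1*(-2))²)² - 12*(-1*(-2))²)*(-28) - 124 = (-4 + (4*2²)² - 12*2²)*(-28) - 124 = (-4 + (4*4)² - 12*4)*(-28) - 124 = (-4 + 16² - 3*16)*(-28) - 124 = (-4 + 256 - 48)*(-28) - 124 = 204*(-28) - 124 = -5712 - 124 = -5836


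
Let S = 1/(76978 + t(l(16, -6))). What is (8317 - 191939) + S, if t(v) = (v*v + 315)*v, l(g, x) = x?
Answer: -13748146383/74872 ≈ -1.8362e+5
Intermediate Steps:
t(v) = v*(315 + v²) (t(v) = (v² + 315)*v = (315 + v²)*v = v*(315 + v²))
S = 1/74872 (S = 1/(76978 - 6*(315 + (-6)²)) = 1/(76978 - 6*(315 + 36)) = 1/(76978 - 6*351) = 1/(76978 - 2106) = 1/74872 ≈ 1.3356e-5)
(8317 - 191939) + S = (8317 - 191939) + 1/74872 = -183622 + 1/74872 = -13748146383/74872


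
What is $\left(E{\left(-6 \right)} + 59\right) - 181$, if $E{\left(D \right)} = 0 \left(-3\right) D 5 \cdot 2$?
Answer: $-122$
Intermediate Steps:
$E{\left(D \right)} = 0$ ($E{\left(D \right)} = 0 \cdot 5 D 2 = 0 \cdot 10 D = 0$)
$\left(E{\left(-6 \right)} + 59\right) - 181 = \left(0 + 59\right) - 181 = 59 - 181 = -122$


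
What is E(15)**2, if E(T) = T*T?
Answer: 50625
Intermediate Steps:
E(T) = T**2
E(15)**2 = (15**2)**2 = 225**2 = 50625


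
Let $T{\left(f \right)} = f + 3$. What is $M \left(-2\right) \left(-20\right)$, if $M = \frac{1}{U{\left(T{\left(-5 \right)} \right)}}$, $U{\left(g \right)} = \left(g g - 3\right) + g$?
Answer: $-40$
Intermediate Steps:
$T{\left(f \right)} = 3 + f$
$U{\left(g \right)} = -3 + g + g^{2}$ ($U{\left(g \right)} = \left(g^{2} - 3\right) + g = \left(-3 + g^{2}\right) + g = -3 + g + g^{2}$)
$M = -1$ ($M = \frac{1}{-3 + \left(3 - 5\right) + \left(3 - 5\right)^{2}} = \frac{1}{-3 - 2 + \left(-2\right)^{2}} = \frac{1}{-3 - 2 + 4} = \frac{1}{-1} = -1$)
$M \left(-2\right) \left(-20\right) = \left(-1\right) \left(-2\right) \left(-20\right) = 2 \left(-20\right) = -40$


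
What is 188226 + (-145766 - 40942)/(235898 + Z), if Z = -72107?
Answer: 10276512686/54597 ≈ 1.8822e+5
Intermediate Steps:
188226 + (-145766 - 40942)/(235898 + Z) = 188226 + (-145766 - 40942)/(235898 - 72107) = 188226 - 186708/163791 = 188226 - 186708*1/163791 = 188226 - 62236/54597 = 10276512686/54597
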